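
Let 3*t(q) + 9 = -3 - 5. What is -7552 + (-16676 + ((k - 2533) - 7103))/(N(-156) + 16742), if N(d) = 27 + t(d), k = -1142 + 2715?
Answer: -379864297/50290 ≈ -7553.5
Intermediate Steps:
k = 1573
t(q) = -17/3 (t(q) = -3 + (-3 - 5)/3 = -3 + (⅓)*(-8) = -3 - 8/3 = -17/3)
N(d) = 64/3 (N(d) = 27 - 17/3 = 64/3)
-7552 + (-16676 + ((k - 2533) - 7103))/(N(-156) + 16742) = -7552 + (-16676 + ((1573 - 2533) - 7103))/(64/3 + 16742) = -7552 + (-16676 + (-960 - 7103))/(50290/3) = -7552 + (-16676 - 8063)*(3/50290) = -7552 - 24739*3/50290 = -7552 - 74217/50290 = -379864297/50290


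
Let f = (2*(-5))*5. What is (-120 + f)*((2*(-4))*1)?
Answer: 1360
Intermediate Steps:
f = -50 (f = -10*5 = -50)
(-120 + f)*((2*(-4))*1) = (-120 - 50)*((2*(-4))*1) = -(-1360) = -170*(-8) = 1360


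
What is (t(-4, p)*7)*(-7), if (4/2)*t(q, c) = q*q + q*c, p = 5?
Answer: 98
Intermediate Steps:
t(q, c) = q²/2 + c*q/2 (t(q, c) = (q*q + q*c)/2 = (q² + c*q)/2 = q²/2 + c*q/2)
(t(-4, p)*7)*(-7) = (((½)*(-4)*(5 - 4))*7)*(-7) = (((½)*(-4)*1)*7)*(-7) = -2*7*(-7) = -14*(-7) = 98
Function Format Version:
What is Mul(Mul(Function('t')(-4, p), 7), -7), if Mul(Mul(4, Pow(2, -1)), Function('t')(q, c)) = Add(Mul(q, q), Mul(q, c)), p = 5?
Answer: 98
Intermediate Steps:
Function('t')(q, c) = Add(Mul(Rational(1, 2), Pow(q, 2)), Mul(Rational(1, 2), c, q)) (Function('t')(q, c) = Mul(Rational(1, 2), Add(Mul(q, q), Mul(q, c))) = Mul(Rational(1, 2), Add(Pow(q, 2), Mul(c, q))) = Add(Mul(Rational(1, 2), Pow(q, 2)), Mul(Rational(1, 2), c, q)))
Mul(Mul(Function('t')(-4, p), 7), -7) = Mul(Mul(Mul(Rational(1, 2), -4, Add(5, -4)), 7), -7) = Mul(Mul(Mul(Rational(1, 2), -4, 1), 7), -7) = Mul(Mul(-2, 7), -7) = Mul(-14, -7) = 98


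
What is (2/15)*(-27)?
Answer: -18/5 ≈ -3.6000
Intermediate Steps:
(2/15)*(-27) = -18/5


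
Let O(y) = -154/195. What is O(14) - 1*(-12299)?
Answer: 2398151/195 ≈ 12298.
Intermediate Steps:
O(y) = -154/195 (O(y) = -154*1/195 = -154/195)
O(14) - 1*(-12299) = -154/195 - 1*(-12299) = -154/195 + 12299 = 2398151/195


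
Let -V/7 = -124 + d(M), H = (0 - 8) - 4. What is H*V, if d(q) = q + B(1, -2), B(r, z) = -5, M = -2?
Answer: -11004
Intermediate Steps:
d(q) = -5 + q (d(q) = q - 5 = -5 + q)
H = -12 (H = -8 - 4 = -12)
V = 917 (V = -7*(-124 + (-5 - 2)) = -7*(-124 - 7) = -7*(-131) = 917)
H*V = -12*917 = -11004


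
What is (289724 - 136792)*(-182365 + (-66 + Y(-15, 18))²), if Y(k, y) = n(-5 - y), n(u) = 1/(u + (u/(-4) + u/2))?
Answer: -360018488853348/13225 ≈ -2.7223e+10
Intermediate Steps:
n(u) = 4/(5*u) (n(u) = 1/(u + (u*(-¼) + u*(½))) = 1/(u + (-u/4 + u/2)) = 1/(u + u/4) = 1/(5*u/4) = 4/(5*u))
Y(k, y) = 4/(5*(-5 - y))
(289724 - 136792)*(-182365 + (-66 + Y(-15, 18))²) = (289724 - 136792)*(-182365 + (-66 - 4/(25 + 5*18))²) = 152932*(-182365 + (-66 - 4/(25 + 90))²) = 152932*(-182365 + (-66 - 4/115)²) = 152932*(-182365 + (-7594/115)²) = 152932*(-182365 + 57668836/13225) = 152932*(-2354108289/13225) = -360018488853348/13225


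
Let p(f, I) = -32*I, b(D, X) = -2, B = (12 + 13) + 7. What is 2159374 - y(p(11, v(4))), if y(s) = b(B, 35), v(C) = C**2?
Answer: 2159376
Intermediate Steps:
B = 32 (B = 25 + 7 = 32)
y(s) = -2
2159374 - y(p(11, v(4))) = 2159374 - 1*(-2) = 2159374 + 2 = 2159376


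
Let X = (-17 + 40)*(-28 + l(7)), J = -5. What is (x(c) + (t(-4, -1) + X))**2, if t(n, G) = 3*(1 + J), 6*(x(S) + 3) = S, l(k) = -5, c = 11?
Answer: 21464689/36 ≈ 5.9624e+5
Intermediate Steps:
x(S) = -3 + S/6
t(n, G) = -12 (t(n, G) = 3*(1 - 5) = 3*(-4) = -12)
X = -759 (X = (-17 + 40)*(-28 - 5) = 23*(-33) = -759)
(x(c) + (t(-4, -1) + X))**2 = ((-3 + (1/6)*11) + (-12 - 759))**2 = ((-3 + 11/6) - 771)**2 = (-7/6 - 771)**2 = (-4633/6)**2 = 21464689/36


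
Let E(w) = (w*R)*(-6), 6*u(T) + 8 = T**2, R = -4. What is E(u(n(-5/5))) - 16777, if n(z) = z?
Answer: -16805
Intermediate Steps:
u(T) = -4/3 + T**2/6
E(w) = 24*w (E(w) = (w*(-4))*(-6) = -4*w*(-6) = 24*w)
E(u(n(-5/5))) - 16777 = 24*(-4/3 + (-5/5)**2/6) - 16777 = 24*(-4/3 + (-5*1/5)**2/6) - 16777 = 24*(-4/3 + (1/6)*(-1)**2) - 16777 = 24*(-4/3 + (1/6)*1) - 16777 = 24*(-4/3 + 1/6) - 16777 = 24*(-7/6) - 16777 = -28 - 16777 = -16805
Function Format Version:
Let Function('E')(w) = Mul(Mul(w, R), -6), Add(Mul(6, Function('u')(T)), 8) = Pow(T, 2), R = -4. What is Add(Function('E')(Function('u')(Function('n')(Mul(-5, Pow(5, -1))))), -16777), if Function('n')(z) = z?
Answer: -16805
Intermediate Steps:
Function('u')(T) = Add(Rational(-4, 3), Mul(Rational(1, 6), Pow(T, 2)))
Function('E')(w) = Mul(24, w) (Function('E')(w) = Mul(Mul(w, -4), -6) = Mul(Mul(-4, w), -6) = Mul(24, w))
Add(Function('E')(Function('u')(Function('n')(Mul(-5, Pow(5, -1))))), -16777) = Add(Mul(24, Add(Rational(-4, 3), Mul(Rational(1, 6), Pow(Mul(-5, Pow(5, -1)), 2)))), -16777) = Add(Mul(24, Add(Rational(-4, 3), Mul(Rational(1, 6), Pow(Mul(-5, Rational(1, 5)), 2)))), -16777) = Add(Mul(24, Add(Rational(-4, 3), Mul(Rational(1, 6), Pow(-1, 2)))), -16777) = Add(Mul(24, Add(Rational(-4, 3), Mul(Rational(1, 6), 1))), -16777) = Add(Mul(24, Add(Rational(-4, 3), Rational(1, 6))), -16777) = Add(Mul(24, Rational(-7, 6)), -16777) = Add(-28, -16777) = -16805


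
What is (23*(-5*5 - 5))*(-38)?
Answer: 26220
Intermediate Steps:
(23*(-5*5 - 5))*(-38) = (23*(-25 - 5))*(-38) = (23*(-30))*(-38) = -690*(-38) = 26220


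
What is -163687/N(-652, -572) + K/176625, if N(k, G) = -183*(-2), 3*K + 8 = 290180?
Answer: -9625271797/21548250 ≈ -446.68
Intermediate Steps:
K = 96724 (K = -8/3 + (⅓)*290180 = -8/3 + 290180/3 = 96724)
N(k, G) = 366
-163687/N(-652, -572) + K/176625 = -163687/366 + 96724/176625 = -9625271797/21548250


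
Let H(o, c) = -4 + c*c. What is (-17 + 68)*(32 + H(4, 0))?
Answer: 1428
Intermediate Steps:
H(o, c) = -4 + c**2
(-17 + 68)*(32 + H(4, 0)) = (-17 + 68)*(32 + (-4 + 0**2)) = 51*(32 + (-4 + 0)) = 51*(32 - 4) = 51*28 = 1428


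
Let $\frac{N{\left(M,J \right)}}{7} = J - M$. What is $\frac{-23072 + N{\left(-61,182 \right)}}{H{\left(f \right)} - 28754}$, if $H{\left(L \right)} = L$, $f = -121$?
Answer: $\frac{3053}{4125} \approx 0.74012$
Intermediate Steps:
$N{\left(M,J \right)} = - 7 M + 7 J$ ($N{\left(M,J \right)} = 7 \left(J - M\right) = - 7 M + 7 J$)
$\frac{-23072 + N{\left(-61,182 \right)}}{H{\left(f \right)} - 28754} = \frac{-23072 + \left(\left(-7\right) \left(-61\right) + 7 \cdot 182\right)}{-121 - 28754} = \frac{-23072 + \left(427 + 1274\right)}{-28875} = \left(-23072 + 1701\right) \left(- \frac{1}{28875}\right) = \left(-21371\right) \left(- \frac{1}{28875}\right) = \frac{3053}{4125}$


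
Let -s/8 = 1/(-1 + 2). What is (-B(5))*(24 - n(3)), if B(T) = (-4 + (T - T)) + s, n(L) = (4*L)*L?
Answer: -144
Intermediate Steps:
n(L) = 4*L²
s = -8 (s = -8/(-1 + 2) = -8/1 = -8*1 = -8)
B(T) = -12 (B(T) = (-4 + (T - T)) - 8 = (-4 + 0) - 8 = -4 - 8 = -12)
(-B(5))*(24 - n(3)) = (-1*(-12))*(24 - 4*3²) = 12*(24 - 4*9) = 12*(24 - 1*36) = 12*(24 - 36) = 12*(-12) = -144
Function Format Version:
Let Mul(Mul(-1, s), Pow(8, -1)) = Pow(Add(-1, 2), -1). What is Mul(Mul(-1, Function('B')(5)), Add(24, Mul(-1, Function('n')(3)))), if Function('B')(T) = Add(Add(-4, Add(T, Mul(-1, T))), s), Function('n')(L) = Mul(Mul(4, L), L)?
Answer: -144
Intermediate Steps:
Function('n')(L) = Mul(4, Pow(L, 2))
s = -8 (s = Mul(-8, Pow(Add(-1, 2), -1)) = Mul(-8, Pow(1, -1)) = Mul(-8, 1) = -8)
Function('B')(T) = -12 (Function('B')(T) = Add(Add(-4, Add(T, Mul(-1, T))), -8) = Add(Add(-4, 0), -8) = Add(-4, -8) = -12)
Mul(Mul(-1, Function('B')(5)), Add(24, Mul(-1, Function('n')(3)))) = Mul(Mul(-1, -12), Add(24, Mul(-1, Mul(4, Pow(3, 2))))) = Mul(12, Add(24, Mul(-1, Mul(4, 9)))) = Mul(12, Add(24, Mul(-1, 36))) = Mul(12, Add(24, -36)) = Mul(12, -12) = -144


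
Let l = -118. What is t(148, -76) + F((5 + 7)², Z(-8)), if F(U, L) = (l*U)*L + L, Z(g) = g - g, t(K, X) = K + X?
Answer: 72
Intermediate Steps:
Z(g) = 0
F(U, L) = L - 118*L*U (F(U, L) = (-118*U)*L + L = -118*L*U + L = L - 118*L*U)
t(148, -76) + F((5 + 7)², Z(-8)) = (148 - 76) + 0*(1 - 118*(5 + 7)²) = 72 + 0*(1 - 118*12²) = 72 + 0*(1 - 118*144) = 72 + 0*(1 - 16992) = 72 + 0*(-16991) = 72 + 0 = 72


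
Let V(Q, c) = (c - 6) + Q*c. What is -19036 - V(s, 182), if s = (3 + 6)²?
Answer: -33954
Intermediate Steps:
s = 81 (s = 9² = 81)
V(Q, c) = -6 + c + Q*c (V(Q, c) = (-6 + c) + Q*c = -6 + c + Q*c)
-19036 - V(s, 182) = -19036 - (-6 + 182 + 81*182) = -19036 - (-6 + 182 + 14742) = -19036 - 1*14918 = -19036 - 14918 = -33954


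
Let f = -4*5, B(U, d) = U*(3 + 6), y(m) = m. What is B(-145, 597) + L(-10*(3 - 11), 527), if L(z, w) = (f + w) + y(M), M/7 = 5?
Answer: -763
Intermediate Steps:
M = 35 (M = 7*5 = 35)
B(U, d) = 9*U (B(U, d) = U*9 = 9*U)
f = -20
L(z, w) = 15 + w (L(z, w) = (-20 + w) + 35 = 15 + w)
B(-145, 597) + L(-10*(3 - 11), 527) = 9*(-145) + (15 + 527) = -1305 + 542 = -763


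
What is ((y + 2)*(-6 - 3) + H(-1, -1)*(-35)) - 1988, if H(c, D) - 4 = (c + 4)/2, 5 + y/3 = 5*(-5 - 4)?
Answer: -1697/2 ≈ -848.50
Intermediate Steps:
y = -150 (y = -15 + 3*(5*(-5 - 4)) = -15 + 3*(5*(-9)) = -15 + 3*(-45) = -15 - 135 = -150)
H(c, D) = 6 + c/2 (H(c, D) = 4 + (c + 4)/2 = 4 + (4 + c)*(1/2) = 4 + (2 + c/2) = 6 + c/2)
((y + 2)*(-6 - 3) + H(-1, -1)*(-35)) - 1988 = ((-150 + 2)*(-6 - 3) + (6 + (1/2)*(-1))*(-35)) - 1988 = (-148*(-9) + (6 - 1/2)*(-35)) - 1988 = (1332 + (11/2)*(-35)) - 1988 = (1332 - 385/2) - 1988 = 2279/2 - 1988 = -1697/2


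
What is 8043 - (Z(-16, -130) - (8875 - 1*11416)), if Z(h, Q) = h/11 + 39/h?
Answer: 969037/176 ≈ 5505.9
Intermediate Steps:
Z(h, Q) = 39/h + h/11 (Z(h, Q) = h*(1/11) + 39/h = h/11 + 39/h = 39/h + h/11)
8043 - (Z(-16, -130) - (8875 - 1*11416)) = 8043 - ((39/(-16) + (1/11)*(-16)) - (8875 - 1*11416)) = 8043 - ((39*(-1/16) - 16/11) - (8875 - 11416)) = 8043 - ((-39/16 - 16/11) - 1*(-2541)) = 8043 - (-685/176 + 2541) = 8043 - 1*446531/176 = 8043 - 446531/176 = 969037/176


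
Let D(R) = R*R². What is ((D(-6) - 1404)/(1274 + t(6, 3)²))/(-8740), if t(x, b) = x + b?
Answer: 81/592135 ≈ 0.00013679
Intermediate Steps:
D(R) = R³
t(x, b) = b + x
((D(-6) - 1404)/(1274 + t(6, 3)²))/(-8740) = (((-6)³ - 1404)/(1274 + (3 + 6)²))/(-8740) = ((-216 - 1404)/(1274 + 9²))*(-1/8740) = -1620/(1274 + 81)*(-1/8740) = -1620/1355*(-1/8740) = -1620*1/1355*(-1/8740) = -324/271*(-1/8740) = 81/592135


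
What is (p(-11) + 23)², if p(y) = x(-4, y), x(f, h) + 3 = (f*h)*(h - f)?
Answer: 82944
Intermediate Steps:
x(f, h) = -3 + f*h*(h - f) (x(f, h) = -3 + (f*h)*(h - f) = -3 + f*h*(h - f))
p(y) = -3 - 16*y - 4*y² (p(y) = -3 - 4*y² - 1*y*(-4)² = -3 - 4*y² - 1*y*16 = -3 - 4*y² - 16*y = -3 - 16*y - 4*y²)
(p(-11) + 23)² = ((-3 - 16*(-11) - 4*(-11)²) + 23)² = ((-3 + 176 - 4*121) + 23)² = ((-3 + 176 - 484) + 23)² = (-311 + 23)² = (-288)² = 82944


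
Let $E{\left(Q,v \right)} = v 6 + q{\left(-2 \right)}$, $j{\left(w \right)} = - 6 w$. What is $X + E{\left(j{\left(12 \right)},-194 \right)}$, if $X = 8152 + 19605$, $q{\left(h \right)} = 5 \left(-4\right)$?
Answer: $26573$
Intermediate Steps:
$q{\left(h \right)} = -20$
$X = 27757$
$E{\left(Q,v \right)} = -20 + 6 v$ ($E{\left(Q,v \right)} = v 6 - 20 = 6 v - 20 = -20 + 6 v$)
$X + E{\left(j{\left(12 \right)},-194 \right)} = 27757 + \left(-20 + 6 \left(-194\right)\right) = 27757 - 1184 = 26573$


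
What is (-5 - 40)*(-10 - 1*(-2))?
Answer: 360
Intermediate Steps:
(-5 - 40)*(-10 - 1*(-2)) = -45*(-10 + 2) = -45*(-8) = 360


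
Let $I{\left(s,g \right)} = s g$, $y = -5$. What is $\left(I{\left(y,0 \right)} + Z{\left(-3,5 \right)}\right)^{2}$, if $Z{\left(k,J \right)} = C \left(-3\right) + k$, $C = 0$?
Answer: $9$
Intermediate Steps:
$I{\left(s,g \right)} = g s$
$Z{\left(k,J \right)} = k$ ($Z{\left(k,J \right)} = 0 \left(-3\right) + k = 0 + k = k$)
$\left(I{\left(y,0 \right)} + Z{\left(-3,5 \right)}\right)^{2} = \left(0 \left(-5\right) - 3\right)^{2} = \left(0 - 3\right)^{2} = \left(-3\right)^{2} = 9$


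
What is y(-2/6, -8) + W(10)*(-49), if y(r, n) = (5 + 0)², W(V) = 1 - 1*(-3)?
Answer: -171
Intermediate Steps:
W(V) = 4 (W(V) = 1 + 3 = 4)
y(r, n) = 25 (y(r, n) = 5² = 25)
y(-2/6, -8) + W(10)*(-49) = 25 + 4*(-49) = 25 - 196 = -171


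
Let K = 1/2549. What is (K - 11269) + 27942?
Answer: 42499478/2549 ≈ 16673.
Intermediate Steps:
K = 1/2549 ≈ 0.00039231
(K - 11269) + 27942 = (1/2549 - 11269) + 27942 = -28724680/2549 + 27942 = 42499478/2549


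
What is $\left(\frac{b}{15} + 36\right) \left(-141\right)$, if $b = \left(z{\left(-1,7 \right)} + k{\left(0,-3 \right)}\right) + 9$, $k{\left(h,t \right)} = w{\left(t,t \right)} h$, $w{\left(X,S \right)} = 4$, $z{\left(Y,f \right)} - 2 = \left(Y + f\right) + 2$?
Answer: $- \frac{26273}{5} \approx -5254.6$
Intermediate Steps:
$z{\left(Y,f \right)} = 4 + Y + f$ ($z{\left(Y,f \right)} = 2 + \left(\left(Y + f\right) + 2\right) = 2 + \left(2 + Y + f\right) = 4 + Y + f$)
$k{\left(h,t \right)} = 4 h$
$b = 19$ ($b = \left(\left(4 - 1 + 7\right) + 4 \cdot 0\right) + 9 = \left(10 + 0\right) + 9 = 10 + 9 = 19$)
$\left(\frac{b}{15} + 36\right) \left(-141\right) = \left(\frac{19}{15} + 36\right) \left(-141\right) = \frac{559}{15} \left(-141\right) = - \frac{26273}{5}$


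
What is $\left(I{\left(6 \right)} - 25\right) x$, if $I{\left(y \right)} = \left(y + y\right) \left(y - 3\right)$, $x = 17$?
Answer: $187$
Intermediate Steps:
$I{\left(y \right)} = 2 y \left(-3 + y\right)$
$\left(I{\left(6 \right)} - 25\right) x = \left(2 \cdot 6 \left(-3 + 6\right) - 25\right) 17 = \left(2 \cdot 6 \cdot 3 - 25\right) 17 = \left(36 - 25\right) 17 = 11 \cdot 17 = 187$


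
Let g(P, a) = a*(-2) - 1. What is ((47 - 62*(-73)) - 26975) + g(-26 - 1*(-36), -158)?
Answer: -22087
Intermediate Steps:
g(P, a) = -1 - 2*a (g(P, a) = -2*a - 1 = -1 - 2*a)
((47 - 62*(-73)) - 26975) + g(-26 - 1*(-36), -158) = ((47 - 62*(-73)) - 26975) + (-1 - 2*(-158)) = ((47 + 4526) - 26975) + (-1 + 316) = (4573 - 26975) + 315 = -22402 + 315 = -22087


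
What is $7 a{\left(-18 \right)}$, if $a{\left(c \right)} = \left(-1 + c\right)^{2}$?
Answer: $2527$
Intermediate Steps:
$7 a{\left(-18 \right)} = 7 \left(-1 - 18\right)^{2} = 7 \left(-19\right)^{2} = 7 \cdot 361 = 2527$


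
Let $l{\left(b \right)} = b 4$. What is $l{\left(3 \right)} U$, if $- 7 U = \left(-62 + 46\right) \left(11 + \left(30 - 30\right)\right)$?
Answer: $\frac{2112}{7} \approx 301.71$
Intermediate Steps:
$l{\left(b \right)} = 4 b$
$U = \frac{176}{7}$ ($U = - \frac{\left(-62 + 46\right) \left(11 + \left(30 - 30\right)\right)}{7} = - \frac{\left(-16\right) \left(11 + 0\right)}{7} = - \frac{\left(-16\right) 11}{7} = \left(- \frac{1}{7}\right) \left(-176\right) = \frac{176}{7} \approx 25.143$)
$l{\left(3 \right)} U = 4 \cdot 3 \cdot \frac{176}{7} = 12 \cdot \frac{176}{7} = \frac{2112}{7}$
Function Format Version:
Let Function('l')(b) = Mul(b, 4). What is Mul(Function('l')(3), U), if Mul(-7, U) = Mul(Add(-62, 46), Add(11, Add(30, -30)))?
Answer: Rational(2112, 7) ≈ 301.71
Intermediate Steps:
Function('l')(b) = Mul(4, b)
U = Rational(176, 7) (U = Mul(Rational(-1, 7), Mul(Add(-62, 46), Add(11, Add(30, -30)))) = Mul(Rational(-1, 7), Mul(-16, Add(11, 0))) = Mul(Rational(-1, 7), Mul(-16, 11)) = Mul(Rational(-1, 7), -176) = Rational(176, 7) ≈ 25.143)
Mul(Function('l')(3), U) = Mul(Mul(4, 3), Rational(176, 7)) = Mul(12, Rational(176, 7)) = Rational(2112, 7)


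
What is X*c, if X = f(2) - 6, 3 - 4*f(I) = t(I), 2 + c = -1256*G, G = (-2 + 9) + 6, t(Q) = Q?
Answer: 187795/2 ≈ 93898.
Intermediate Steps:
G = 13 (G = 7 + 6 = 13)
c = -16330 (c = -2 - 1256*13 = -2 - 16328 = -16330)
f(I) = ¾ - I/4
X = -23/4 (X = (¾ - ¼*2) - 6 = (¾ - ½) - 6 = ¼ - 6 = -23/4 ≈ -5.7500)
X*c = -23/4*(-16330) = 187795/2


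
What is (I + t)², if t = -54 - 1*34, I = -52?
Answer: 19600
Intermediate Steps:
t = -88 (t = -54 - 34 = -88)
(I + t)² = (-52 - 88)² = (-140)² = 19600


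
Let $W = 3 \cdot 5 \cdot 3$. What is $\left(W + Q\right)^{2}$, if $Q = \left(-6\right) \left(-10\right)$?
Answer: $11025$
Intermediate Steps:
$Q = 60$
$W = 45$ ($W = 15 \cdot 3 = 45$)
$\left(W + Q\right)^{2} = \left(45 + 60\right)^{2} = 105^{2} = 11025$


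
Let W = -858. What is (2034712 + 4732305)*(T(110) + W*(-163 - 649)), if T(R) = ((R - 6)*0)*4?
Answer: 4714553675832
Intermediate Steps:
T(R) = 0 (T(R) = ((-6 + R)*0)*4 = 0*4 = 0)
(2034712 + 4732305)*(T(110) + W*(-163 - 649)) = (2034712 + 4732305)*(0 - 858*(-163 - 649)) = 6767017*(0 - 858*(-812)) = 6767017*(0 + 696696) = 6767017*696696 = 4714553675832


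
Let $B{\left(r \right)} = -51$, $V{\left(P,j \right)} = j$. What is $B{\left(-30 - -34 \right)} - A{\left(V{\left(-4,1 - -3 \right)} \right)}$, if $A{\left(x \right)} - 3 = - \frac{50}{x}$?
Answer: $- \frac{83}{2} \approx -41.5$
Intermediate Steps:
$A{\left(x \right)} = 3 - \frac{50}{x}$
$B{\left(-30 - -34 \right)} - A{\left(V{\left(-4,1 - -3 \right)} \right)} = -51 - \left(3 - \frac{50}{1 - -3}\right) = -51 - \left(3 - \frac{50}{1 + 3}\right) = -51 - \left(3 - \frac{50}{4}\right) = -51 - \left(3 - \frac{25}{2}\right) = -51 - - \frac{19}{2} = -51 + \frac{19}{2} = - \frac{83}{2}$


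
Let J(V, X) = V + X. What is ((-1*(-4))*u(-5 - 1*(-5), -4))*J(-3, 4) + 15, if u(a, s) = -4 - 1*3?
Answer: -13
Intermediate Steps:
u(a, s) = -7 (u(a, s) = -4 - 3 = -7)
((-1*(-4))*u(-5 - 1*(-5), -4))*J(-3, 4) + 15 = (-1*(-4)*(-7))*(-3 + 4) + 15 = (4*(-7))*1 + 15 = -28*1 + 15 = -28 + 15 = -13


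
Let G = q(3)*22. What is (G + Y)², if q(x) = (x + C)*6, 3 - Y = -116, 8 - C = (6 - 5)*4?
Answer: 1087849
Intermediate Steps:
C = 4 (C = 8 - (6 - 5)*4 = 8 - 4 = 4)
Y = 119 (Y = 3 - 1*(-116) = 3 + 116 = 119)
q(x) = 24 + 6*x (q(x) = (x + 4)*6 = (4 + x)*6 = 24 + 6*x)
G = 924 (G = (24 + 6*3)*22 = (24 + 18)*22 = 42*22 = 924)
(G + Y)² = (924 + 119)² = 1043² = 1087849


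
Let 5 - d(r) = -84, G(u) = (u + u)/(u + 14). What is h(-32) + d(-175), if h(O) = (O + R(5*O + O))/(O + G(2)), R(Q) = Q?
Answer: 12199/127 ≈ 96.055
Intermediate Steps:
G(u) = 2*u/(14 + u) (G(u) = (2*u)/(14 + u) = 2*u/(14 + u))
h(O) = 7*O/(¼ + O) (h(O) = (O + (5*O + O))/(O + 2*2/(14 + 2)) = (O + 6*O)/(O + 2*2/16) = (7*O)/(O + 2*2*(1/16)) = (7*O)/(O + ¼) = (7*O)/(¼ + O) = 7*O/(¼ + O))
d(r) = 89 (d(r) = 5 - 1*(-84) = 5 + 84 = 89)
h(-32) + d(-175) = 28*(-32)/(1 + 4*(-32)) + 89 = 28*(-32)/(1 - 128) + 89 = 28*(-32)/(-127) + 89 = 28*(-32)*(-1/127) + 89 = 896/127 + 89 = 12199/127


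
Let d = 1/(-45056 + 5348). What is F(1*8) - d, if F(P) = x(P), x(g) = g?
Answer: 317665/39708 ≈ 8.0000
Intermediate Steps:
d = -1/39708 (d = 1/(-39708) = -1/39708 ≈ -2.5184e-5)
F(P) = P
F(1*8) - d = 1*8 - 1*(-1/39708) = 8 + 1/39708 = 317665/39708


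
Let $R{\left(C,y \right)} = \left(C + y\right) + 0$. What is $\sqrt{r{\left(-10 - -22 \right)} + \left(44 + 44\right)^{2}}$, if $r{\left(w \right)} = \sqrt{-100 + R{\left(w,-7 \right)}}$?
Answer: $\sqrt{7744 + i \sqrt{95}} \approx 88.0 + 0.0554 i$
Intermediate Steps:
$R{\left(C,y \right)} = C + y$
$r{\left(w \right)} = \sqrt{-107 + w}$ ($r{\left(w \right)} = \sqrt{-100 + \left(w - 7\right)} = \sqrt{-100 + \left(-7 + w\right)} = \sqrt{-107 + w}$)
$\sqrt{r{\left(-10 - -22 \right)} + \left(44 + 44\right)^{2}} = \sqrt{\sqrt{-107 - -12} + \left(44 + 44\right)^{2}} = \sqrt{\sqrt{-107 + \left(-10 + 22\right)} + 88^{2}} = \sqrt{\sqrt{-107 + 12} + 7744} = \sqrt{\sqrt{-95} + 7744} = \sqrt{i \sqrt{95} + 7744} = \sqrt{7744 + i \sqrt{95}}$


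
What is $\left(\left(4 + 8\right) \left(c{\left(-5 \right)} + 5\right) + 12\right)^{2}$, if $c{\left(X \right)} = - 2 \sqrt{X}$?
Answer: $2304 - 3456 i \sqrt{5} \approx 2304.0 - 7727.9 i$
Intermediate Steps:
$\left(\left(4 + 8\right) \left(c{\left(-5 \right)} + 5\right) + 12\right)^{2} = \left(\left(4 + 8\right) \left(- 2 \sqrt{-5} + 5\right) + 12\right)^{2} = \left(12 \left(- 2 i \sqrt{5} + 5\right) + 12\right)^{2} = \left(12 \left(5 - 2 i \sqrt{5}\right) + 12\right)^{2} = \left(\left(60 - 24 i \sqrt{5}\right) + 12\right)^{2} = \left(72 - 24 i \sqrt{5}\right)^{2}$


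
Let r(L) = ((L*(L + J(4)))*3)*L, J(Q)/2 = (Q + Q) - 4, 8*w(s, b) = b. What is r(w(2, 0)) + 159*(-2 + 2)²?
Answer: 0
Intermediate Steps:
w(s, b) = b/8
J(Q) = -8 + 4*Q (J(Q) = 2*((Q + Q) - 4) = 2*(2*Q - 4) = 2*(-4 + 2*Q) = -8 + 4*Q)
r(L) = 3*L²*(8 + L) (r(L) = ((L*(L + (-8 + 4*4)))*3)*L = ((L*(L + (-8 + 16)))*3)*L = ((L*(L + 8))*3)*L = ((L*(8 + L))*3)*L = (3*L*(8 + L))*L = 3*L²*(8 + L))
r(w(2, 0)) + 159*(-2 + 2)² = 3*((⅛)*0)²*(8 + (⅛)*0) + 159*(-2 + 2)² = 3*0²*(8 + 0) + 159*0² = 3*0*8 + 159*0 = 0 + 0 = 0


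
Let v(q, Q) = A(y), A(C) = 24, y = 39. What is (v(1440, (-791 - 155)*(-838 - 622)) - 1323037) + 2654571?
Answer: 1331558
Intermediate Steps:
v(q, Q) = 24
(v(1440, (-791 - 155)*(-838 - 622)) - 1323037) + 2654571 = (24 - 1323037) + 2654571 = -1323013 + 2654571 = 1331558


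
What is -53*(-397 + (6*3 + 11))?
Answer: 19504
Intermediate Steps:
-53*(-397 + (6*3 + 11)) = -53*(-397 + (18 + 11)) = -53*(-397 + 29) = -53*(-368) = 19504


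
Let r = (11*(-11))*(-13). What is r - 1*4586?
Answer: -3013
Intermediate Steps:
r = 1573 (r = -121*(-13) = 1573)
r - 1*4586 = 1573 - 1*4586 = 1573 - 4586 = -3013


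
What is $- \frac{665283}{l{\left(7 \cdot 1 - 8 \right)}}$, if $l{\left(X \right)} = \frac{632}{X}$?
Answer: $\frac{665283}{632} \approx 1052.7$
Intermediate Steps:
$- \frac{665283}{l{\left(7 \cdot 1 - 8 \right)}} = - \frac{665283}{632 \frac{1}{7 \cdot 1 - 8}} = - \frac{665283}{632 \frac{1}{7 - 8}} = - \frac{665283}{632 \frac{1}{-1}} = - \frac{665283}{632 \left(-1\right)} = - \frac{665283}{-632} = \left(-665283\right) \left(- \frac{1}{632}\right) = \frac{665283}{632}$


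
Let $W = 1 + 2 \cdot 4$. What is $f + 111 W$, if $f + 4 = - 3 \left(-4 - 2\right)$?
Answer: $1013$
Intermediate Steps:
$f = 14$ ($f = -4 - 3 \left(-4 - 2\right) = -4 - -18 = -4 + 18 = 14$)
$W = 9$ ($W = 1 + 8 = 9$)
$f + 111 W = 14 + 111 \cdot 9 = 14 + 999 = 1013$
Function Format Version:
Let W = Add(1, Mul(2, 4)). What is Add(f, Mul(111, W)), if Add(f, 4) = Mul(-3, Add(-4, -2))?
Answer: 1013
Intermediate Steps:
f = 14 (f = Add(-4, Mul(-3, Add(-4, -2))) = Add(-4, Mul(-3, -6)) = Add(-4, 18) = 14)
W = 9 (W = Add(1, 8) = 9)
Add(f, Mul(111, W)) = Add(14, Mul(111, 9)) = Add(14, 999) = 1013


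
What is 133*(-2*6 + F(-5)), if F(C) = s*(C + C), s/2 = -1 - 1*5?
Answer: 14364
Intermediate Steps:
s = -12 (s = 2*(-1 - 1*5) = 2*(-1 - 5) = 2*(-6) = -12)
F(C) = -24*C (F(C) = -12*(C + C) = -24*C)
133*(-2*6 + F(-5)) = 133*(-2*6 - 24*(-5)) = 133*(-12 + 120) = 133*108 = 14364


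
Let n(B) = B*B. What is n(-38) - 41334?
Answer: -39890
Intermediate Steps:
n(B) = B²
n(-38) - 41334 = (-38)² - 41334 = 1444 - 41334 = -39890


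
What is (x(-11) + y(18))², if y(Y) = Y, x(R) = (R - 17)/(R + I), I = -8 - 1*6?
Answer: 228484/625 ≈ 365.57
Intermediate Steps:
I = -14 (I = -8 - 6 = -14)
x(R) = (-17 + R)/(-14 + R) (x(R) = (R - 17)/(R - 14) = (-17 + R)/(-14 + R))
(x(-11) + y(18))² = ((-17 - 11)/(-14 - 11) + 18)² = (-28/(-25) + 18)² = (-1/25*(-28) + 18)² = (28/25 + 18)² = (478/25)² = 228484/625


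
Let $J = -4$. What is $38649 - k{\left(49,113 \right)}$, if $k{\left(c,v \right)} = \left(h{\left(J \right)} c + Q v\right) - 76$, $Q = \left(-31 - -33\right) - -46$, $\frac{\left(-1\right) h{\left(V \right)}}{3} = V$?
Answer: $32713$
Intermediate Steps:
$h{\left(V \right)} = - 3 V$
$Q = 48$ ($Q = \left(-31 + 33\right) + 46 = 2 + 46 = 48$)
$k{\left(c,v \right)} = -76 + 12 c + 48 v$ ($k{\left(c,v \right)} = \left(\left(-3\right) \left(-4\right) c + 48 v\right) - 76 = \left(12 c + 48 v\right) - 76 = -76 + 12 c + 48 v$)
$38649 - k{\left(49,113 \right)} = 38649 - \left(-76 + 12 \cdot 49 + 48 \cdot 113\right) = 38649 - \left(-76 + 588 + 5424\right) = 38649 - 5936 = 32713$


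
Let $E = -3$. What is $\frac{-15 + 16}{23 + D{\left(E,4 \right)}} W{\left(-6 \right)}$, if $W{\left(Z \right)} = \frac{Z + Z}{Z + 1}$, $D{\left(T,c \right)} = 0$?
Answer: $\frac{12}{115} \approx 0.10435$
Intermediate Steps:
$W{\left(Z \right)} = \frac{2 Z}{1 + Z}$
$\frac{-15 + 16}{23 + D{\left(E,4 \right)}} W{\left(-6 \right)} = \frac{-15 + 16}{23 + 0} \cdot 2 \left(-6\right) \frac{1}{1 - 6} = 1 \cdot \frac{1}{23} \cdot 2 \left(-6\right) \frac{1}{-5} = 1 \cdot \frac{1}{23} \cdot 2 \left(-6\right) \left(- \frac{1}{5}\right) = \frac{1}{23} \cdot \frac{12}{5} = \frac{12}{115}$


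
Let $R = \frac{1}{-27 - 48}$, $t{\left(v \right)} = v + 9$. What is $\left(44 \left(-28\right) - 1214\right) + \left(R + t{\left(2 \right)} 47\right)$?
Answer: $- \frac{144676}{75} \approx -1929.0$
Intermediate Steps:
$t{\left(v \right)} = 9 + v$
$R = - \frac{1}{75}$ ($R = \frac{1}{-75} = - \frac{1}{75} \approx -0.013333$)
$\left(44 \left(-28\right) - 1214\right) + \left(R + t{\left(2 \right)} 47\right) = \left(44 \left(-28\right) - 1214\right) - \left(\frac{1}{75} - \left(9 + 2\right) 47\right) = \left(-1232 - 1214\right) + \left(- \frac{1}{75} + 11 \cdot 47\right) = -2446 + \left(- \frac{1}{75} + 517\right) = -2446 + \frac{38774}{75} = - \frac{144676}{75}$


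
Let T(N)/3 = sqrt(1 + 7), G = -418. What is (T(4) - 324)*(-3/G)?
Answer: -486/209 + 9*sqrt(2)/209 ≈ -2.2645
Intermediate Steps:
T(N) = 6*sqrt(2) (T(N) = 3*sqrt(1 + 7) = 3*sqrt(8) = 3*(2*sqrt(2)) = 6*sqrt(2))
(T(4) - 324)*(-3/G) = (6*sqrt(2) - 324)*(-3/(-418)) = (-324 + 6*sqrt(2))*(-3*(-1/418)) = (-324 + 6*sqrt(2))*(3/418) = -486/209 + 9*sqrt(2)/209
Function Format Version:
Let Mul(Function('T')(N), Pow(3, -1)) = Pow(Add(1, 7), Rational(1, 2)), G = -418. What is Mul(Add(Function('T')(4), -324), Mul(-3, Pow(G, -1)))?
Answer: Add(Rational(-486, 209), Mul(Rational(9, 209), Pow(2, Rational(1, 2)))) ≈ -2.2645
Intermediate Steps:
Function('T')(N) = Mul(6, Pow(2, Rational(1, 2))) (Function('T')(N) = Mul(3, Pow(Add(1, 7), Rational(1, 2))) = Mul(3, Pow(8, Rational(1, 2))) = Mul(3, Mul(2, Pow(2, Rational(1, 2)))) = Mul(6, Pow(2, Rational(1, 2))))
Mul(Add(Function('T')(4), -324), Mul(-3, Pow(G, -1))) = Mul(Add(Mul(6, Pow(2, Rational(1, 2))), -324), Mul(-3, Pow(-418, -1))) = Mul(Add(-324, Mul(6, Pow(2, Rational(1, 2)))), Mul(-3, Rational(-1, 418))) = Mul(Add(-324, Mul(6, Pow(2, Rational(1, 2)))), Rational(3, 418)) = Add(Rational(-486, 209), Mul(Rational(9, 209), Pow(2, Rational(1, 2))))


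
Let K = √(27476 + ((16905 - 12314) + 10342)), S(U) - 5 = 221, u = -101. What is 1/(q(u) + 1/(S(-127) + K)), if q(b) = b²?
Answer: 88412293/901896106320 + √42409/901896106320 ≈ 9.8030e-5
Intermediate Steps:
S(U) = 226 (S(U) = 5 + 221 = 226)
K = √42409 (K = √(27476 + (4591 + 10342)) = √(27476 + 14933) = √42409 ≈ 205.93)
1/(q(u) + 1/(S(-127) + K)) = 1/((-101)² + 1/(226 + √42409)) = 1/(10201 + 1/(226 + √42409))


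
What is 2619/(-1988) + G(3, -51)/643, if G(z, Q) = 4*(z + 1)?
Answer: -1652209/1278284 ≈ -1.2925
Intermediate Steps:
G(z, Q) = 4 + 4*z (G(z, Q) = 4*(1 + z) = 4 + 4*z)
2619/(-1988) + G(3, -51)/643 = 2619/(-1988) + (4 + 4*3)/643 = 2619*(-1/1988) + (4 + 12)*(1/643) = -2619/1988 + 16*(1/643) = -2619/1988 + 16/643 = -1652209/1278284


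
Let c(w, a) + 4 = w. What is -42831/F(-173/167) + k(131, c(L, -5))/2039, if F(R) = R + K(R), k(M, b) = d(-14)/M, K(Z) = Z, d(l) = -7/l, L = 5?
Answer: 955285555933/46209857 ≈ 20673.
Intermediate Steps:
c(w, a) = -4 + w
k(M, b) = 1/(2*M) (k(M, b) = (-7/(-14))/M = (-7*(-1/14))/M = 1/(2*M))
F(R) = 2*R (F(R) = R + R = 2*R)
-42831/F(-173/167) + k(131, c(L, -5))/2039 = -42831/(2*(-173/167)) + ((1/2)/131)/2039 = -42831/(2*(-173*1/167)) + ((1/2)*(1/131))*(1/2039) = -42831/(2*(-173/167)) + (1/262)*(1/2039) = -42831/(-346/167) + 1/534218 = -42831*(-167/346) + 1/534218 = 7152777/346 + 1/534218 = 955285555933/46209857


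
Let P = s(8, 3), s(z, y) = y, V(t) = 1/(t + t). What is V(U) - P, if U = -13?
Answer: -79/26 ≈ -3.0385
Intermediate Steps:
V(t) = 1/(2*t)
P = 3
V(U) - P = (½)/(-13) - 1*3 = (½)*(-1/13) - 3 = -1/26 - 3 = -79/26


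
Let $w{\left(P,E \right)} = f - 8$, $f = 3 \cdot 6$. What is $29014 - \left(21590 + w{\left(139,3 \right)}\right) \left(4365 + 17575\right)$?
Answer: $-473874986$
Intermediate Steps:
$f = 18$
$w{\left(P,E \right)} = 10$ ($w{\left(P,E \right)} = 18 - 8 = 10$)
$29014 - \left(21590 + w{\left(139,3 \right)}\right) \left(4365 + 17575\right) = 29014 - \left(21590 + 10\right) \left(4365 + 17575\right) = 29014 - 21600 \cdot 21940 = 29014 - 473904000 = -473874986$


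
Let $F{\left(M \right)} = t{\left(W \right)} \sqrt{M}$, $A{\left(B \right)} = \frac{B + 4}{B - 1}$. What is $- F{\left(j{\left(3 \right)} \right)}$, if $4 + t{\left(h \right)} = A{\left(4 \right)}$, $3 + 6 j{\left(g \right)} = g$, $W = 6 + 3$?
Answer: $0$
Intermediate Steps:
$W = 9$
$j{\left(g \right)} = - \frac{1}{2} + \frac{g}{6}$
$A{\left(B \right)} = \frac{4 + B}{-1 + B}$
$t{\left(h \right)} = - \frac{4}{3}$ ($t{\left(h \right)} = -4 + \frac{4 + 4}{-1 + 4} = -4 + \frac{1}{3} \cdot 8 = -4 + \frac{8}{3} = - \frac{4}{3}$)
$F{\left(M \right)} = - \frac{4 \sqrt{M}}{3}$
$- F{\left(j{\left(3 \right)} \right)} = - \frac{\left(-4\right) \sqrt{- \frac{1}{2} + \frac{1}{6} \cdot 3}}{3} = - \frac{\left(-4\right) \sqrt{- \frac{1}{2} + \frac{1}{2}}}{3} = - \frac{\left(-4\right) \sqrt{0}}{3} = - \frac{\left(-4\right) 0}{3} = \left(-1\right) 0 = 0$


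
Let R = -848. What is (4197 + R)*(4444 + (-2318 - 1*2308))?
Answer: -609518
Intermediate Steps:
(4197 + R)*(4444 + (-2318 - 1*2308)) = (4197 - 848)*(4444 + (-2318 - 1*2308)) = 3349*(4444 + (-2318 - 2308)) = 3349*(4444 - 4626) = 3349*(-182) = -609518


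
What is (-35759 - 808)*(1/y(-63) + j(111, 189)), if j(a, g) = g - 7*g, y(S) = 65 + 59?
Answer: 5141868705/124 ≈ 4.1467e+7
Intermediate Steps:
y(S) = 124
j(a, g) = -6*g
(-35759 - 808)*(1/y(-63) + j(111, 189)) = (-35759 - 808)*(1/124 - 6*189) = -36567*(1/124 - 1134) = -36567*(-140615/124) = 5141868705/124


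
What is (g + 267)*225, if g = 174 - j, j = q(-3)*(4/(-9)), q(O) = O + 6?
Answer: 99525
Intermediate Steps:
q(O) = 6 + O
j = -4/3 (j = (6 - 3)*(4/(-9)) = 3*(4*(-1/9)) = 3*(-4/9) = -4/3 ≈ -1.3333)
g = 526/3 (g = 174 - 1*(-4/3) = 174 + 4/3 = 526/3 ≈ 175.33)
(g + 267)*225 = (526/3 + 267)*225 = (1327/3)*225 = 99525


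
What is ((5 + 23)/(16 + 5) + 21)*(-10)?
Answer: -670/3 ≈ -223.33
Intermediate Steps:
((5 + 23)/(16 + 5) + 21)*(-10) = (28/21 + 21)*(-10) = (28*(1/21) + 21)*(-10) = (4/3 + 21)*(-10) = (67/3)*(-10) = -670/3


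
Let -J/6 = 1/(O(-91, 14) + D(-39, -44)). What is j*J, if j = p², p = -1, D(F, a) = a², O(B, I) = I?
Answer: -1/325 ≈ -0.0030769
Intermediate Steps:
j = 1 (j = (-1)² = 1)
J = -1/325 (J = -6/(14 + (-44)²) = -6/(14 + 1936) = -6/1950 = -6*1/1950 = -1/325 ≈ -0.0030769)
j*J = 1*(-1/325) = -1/325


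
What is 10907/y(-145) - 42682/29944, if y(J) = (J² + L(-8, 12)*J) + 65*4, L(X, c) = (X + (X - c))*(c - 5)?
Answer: -897454801/744183260 ≈ -1.2060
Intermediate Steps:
L(X, c) = (-5 + c)*(-c + 2*X) (L(X, c) = (-c + 2*X)*(-5 + c) = (-5 + c)*(-c + 2*X))
y(J) = 260 + J² - 196*J (y(J) = (J² + (-1*12² - 10*(-8) + 5*12 + 2*(-8)*12)*J) + 65*4 = (J² + (-1*144 + 80 + 60 - 192)*J) + 260 = (J² + (-144 + 80 + 60 - 192)*J) + 260 = (J² - 196*J) + 260 = 260 + J² - 196*J)
10907/y(-145) - 42682/29944 = 10907/(260 + (-145)² - 196*(-145)) - 42682/29944 = 10907/(260 + 21025 + 28420) - 42682*1/29944 = 10907/49705 - 21341/14972 = -897454801/744183260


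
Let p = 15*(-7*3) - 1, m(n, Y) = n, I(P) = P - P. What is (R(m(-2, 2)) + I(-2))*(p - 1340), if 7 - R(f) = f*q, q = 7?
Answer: -34776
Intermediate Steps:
I(P) = 0
R(f) = 7 - 7*f (R(f) = 7 - f*7 = 7 - 7*f)
p = -316 (p = 15*(-21) - 1 = -315 - 1 = -316)
(R(m(-2, 2)) + I(-2))*(p - 1340) = ((7 - 7*(-2)) + 0)*(-316 - 1340) = ((7 + 14) + 0)*(-1656) = (21 + 0)*(-1656) = 21*(-1656) = -34776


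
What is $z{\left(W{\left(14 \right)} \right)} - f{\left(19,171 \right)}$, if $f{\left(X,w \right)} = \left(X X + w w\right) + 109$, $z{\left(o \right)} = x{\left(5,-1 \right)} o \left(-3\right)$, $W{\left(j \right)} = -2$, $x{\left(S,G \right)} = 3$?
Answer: $-29693$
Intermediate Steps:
$z{\left(o \right)} = - 9 o$ ($z{\left(o \right)} = 3 o \left(-3\right) = - 9 o$)
$f{\left(X,w \right)} = 109 + X^{2} + w^{2}$ ($f{\left(X,w \right)} = \left(X^{2} + w^{2}\right) + 109 = 109 + X^{2} + w^{2}$)
$z{\left(W{\left(14 \right)} \right)} - f{\left(19,171 \right)} = \left(-9\right) \left(-2\right) - \left(109 + 19^{2} + 171^{2}\right) = 18 - \left(109 + 361 + 29241\right) = 18 - 29711 = -29693$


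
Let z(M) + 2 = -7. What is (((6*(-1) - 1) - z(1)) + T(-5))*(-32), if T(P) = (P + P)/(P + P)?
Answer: -96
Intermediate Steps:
z(M) = -9 (z(M) = -2 - 7 = -9)
T(P) = 1 (T(P) = (2*P)/((2*P)) = (2*P)*(1/(2*P)) = 1)
(((6*(-1) - 1) - z(1)) + T(-5))*(-32) = (((6*(-1) - 1) - 1*(-9)) + 1)*(-32) = (((-6 - 1) + 9) + 1)*(-32) = ((-7 + 9) + 1)*(-32) = (2 + 1)*(-32) = 3*(-32) = -96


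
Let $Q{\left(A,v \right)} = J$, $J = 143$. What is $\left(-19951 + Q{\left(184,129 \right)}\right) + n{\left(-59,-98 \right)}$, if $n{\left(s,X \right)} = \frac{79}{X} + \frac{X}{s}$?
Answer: $- \frac{114524913}{5782} \approx -19807.0$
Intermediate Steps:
$Q{\left(A,v \right)} = 143$
$\left(-19951 + Q{\left(184,129 \right)}\right) + n{\left(-59,-98 \right)} = \left(-19951 + 143\right) + \left(\frac{79}{-98} - \frac{98}{-59}\right) = -19808 + \left(79 \left(- \frac{1}{98}\right) - - \frac{98}{59}\right) = -19808 + \left(- \frac{79}{98} + \frac{98}{59}\right) = -19808 + \frac{4943}{5782} = - \frac{114524913}{5782}$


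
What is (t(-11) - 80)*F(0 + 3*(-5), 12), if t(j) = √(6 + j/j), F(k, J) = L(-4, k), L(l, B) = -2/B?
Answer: -32/3 + 2*√7/15 ≈ -10.314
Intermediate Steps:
F(k, J) = -2/k
t(j) = √7 (t(j) = √(6 + 1) = √7)
(t(-11) - 80)*F(0 + 3*(-5), 12) = (√7 - 80)*(-2/(0 + 3*(-5))) = (-80 + √7)*(-2/(0 - 15)) = (-80 + √7)*(-2/(-15)) = (-80 + √7)*(-2*(-1/15)) = (-80 + √7)*(2/15) = -32/3 + 2*√7/15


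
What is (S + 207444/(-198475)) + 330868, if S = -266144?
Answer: 12845888456/198475 ≈ 64723.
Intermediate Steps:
(S + 207444/(-198475)) + 330868 = (-266144 + 207444/(-198475)) + 330868 = (-266144 + 207444*(-1/198475)) + 330868 = (-266144 - 207444/198475) + 330868 = -52823137844/198475 + 330868 = 12845888456/198475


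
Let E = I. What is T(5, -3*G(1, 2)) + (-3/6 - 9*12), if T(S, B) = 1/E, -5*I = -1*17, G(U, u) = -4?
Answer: -3679/34 ≈ -108.21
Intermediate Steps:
I = 17/5 (I = -(-1)*17/5 = -⅕*(-17) = 17/5 ≈ 3.4000)
E = 17/5 ≈ 3.4000
T(S, B) = 5/17 (T(S, B) = 1/(17/5) = 5/17)
T(5, -3*G(1, 2)) + (-3/6 - 9*12) = 5/17 + (-3/6 - 9*12) = 5/17 + (-3*⅙ - 108) = 5/17 + (-½ - 108) = 5/17 - 217/2 = -3679/34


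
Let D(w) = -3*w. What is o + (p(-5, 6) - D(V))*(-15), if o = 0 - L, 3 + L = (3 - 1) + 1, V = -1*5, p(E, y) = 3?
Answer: 180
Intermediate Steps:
V = -5
L = 0 (L = -3 + ((3 - 1) + 1) = -3 + (2 + 1) = -3 + 3 = 0)
o = 0 (o = 0 - 1*0 = 0 + 0 = 0)
o + (p(-5, 6) - D(V))*(-15) = 0 + (3 - (-3)*(-5))*(-15) = 0 + (3 - 1*15)*(-15) = 0 + (3 - 15)*(-15) = 0 - 12*(-15) = 0 + 180 = 180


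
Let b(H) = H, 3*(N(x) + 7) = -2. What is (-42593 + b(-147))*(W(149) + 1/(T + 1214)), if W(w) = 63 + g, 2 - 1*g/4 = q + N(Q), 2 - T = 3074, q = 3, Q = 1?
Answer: -10680704630/2787 ≈ -3.8323e+6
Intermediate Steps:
N(x) = -23/3 (N(x) = -7 + (⅓)*(-2) = -7 - ⅔ = -23/3)
T = -3072 (T = 2 - 1*3074 = 2 - 3074 = -3072)
g = 80/3 (g = 8 - 4*(3 - 23/3) = 8 - 4*(-14/3) = 8 + 56/3 = 80/3 ≈ 26.667)
W(w) = 269/3 (W(w) = 63 + 80/3 = 269/3)
(-42593 + b(-147))*(W(149) + 1/(T + 1214)) = (-42593 - 147)*(269/3 + 1/(-3072 + 1214)) = -42740*(269/3 + 1/(-1858)) = -42740*(269/3 - 1/1858) = -42740*499799/5574 = -10680704630/2787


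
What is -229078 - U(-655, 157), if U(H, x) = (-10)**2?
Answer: -229178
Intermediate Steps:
U(H, x) = 100
-229078 - U(-655, 157) = -229078 - 1*100 = -229078 - 100 = -229178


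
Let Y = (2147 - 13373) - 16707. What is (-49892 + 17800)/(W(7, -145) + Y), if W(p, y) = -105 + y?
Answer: 32092/28183 ≈ 1.1387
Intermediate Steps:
Y = -27933 (Y = -11226 - 16707 = -27933)
(-49892 + 17800)/(W(7, -145) + Y) = (-49892 + 17800)/((-105 - 145) - 27933) = -32092/(-250 - 27933) = -32092/(-28183) = -32092*(-1/28183) = 32092/28183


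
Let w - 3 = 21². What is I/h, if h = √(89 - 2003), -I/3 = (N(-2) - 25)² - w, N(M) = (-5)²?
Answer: -222*I*√1914/319 ≈ -30.446*I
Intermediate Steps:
N(M) = 25
w = 444 (w = 3 + 21² = 3 + 441 = 444)
I = 1332 (I = -3*((25 - 25)² - 1*444) = -3*(0² - 444) = -3*(0 - 444) = -3*(-444) = 1332)
h = I*√1914 (h = √(-1914) = I*√1914 ≈ 43.749*I)
I/h = 1332/((I*√1914)) = 1332*(-I*√1914/1914) = -222*I*√1914/319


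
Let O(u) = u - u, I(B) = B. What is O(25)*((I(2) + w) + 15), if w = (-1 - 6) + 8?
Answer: 0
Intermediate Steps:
w = 1 (w = -7 + 8 = 1)
O(u) = 0
O(25)*((I(2) + w) + 15) = 0*((2 + 1) + 15) = 0*(3 + 15) = 0*18 = 0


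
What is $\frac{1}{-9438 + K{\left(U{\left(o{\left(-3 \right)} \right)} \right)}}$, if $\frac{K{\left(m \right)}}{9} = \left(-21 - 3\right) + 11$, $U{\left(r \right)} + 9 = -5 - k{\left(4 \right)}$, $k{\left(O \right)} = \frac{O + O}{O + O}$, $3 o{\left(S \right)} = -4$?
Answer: $- \frac{1}{9555} \approx -0.00010466$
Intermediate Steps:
$o{\left(S \right)} = - \frac{4}{3}$ ($o{\left(S \right)} = \frac{1}{3} \left(-4\right) = - \frac{4}{3}$)
$k{\left(O \right)} = 1$ ($k{\left(O \right)} = \frac{2 O}{2 O} = 2 O \frac{1}{2 O} = 1$)
$U{\left(r \right)} = -15$ ($U{\left(r \right)} = -9 - 6 = -15$)
$K{\left(m \right)} = -117$ ($K{\left(m \right)} = 9 \left(\left(-21 - 3\right) + 11\right) = 9 \left(-24 + 11\right) = 9 \left(-13\right) = -117$)
$\frac{1}{-9438 + K{\left(U{\left(o{\left(-3 \right)} \right)} \right)}} = \frac{1}{-9438 - 117} = \frac{1}{-9555} = - \frac{1}{9555}$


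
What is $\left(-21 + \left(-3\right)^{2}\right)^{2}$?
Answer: $144$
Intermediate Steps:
$\left(-21 + \left(-3\right)^{2}\right)^{2} = \left(-21 + 9\right)^{2} = \left(-12\right)^{2} = 144$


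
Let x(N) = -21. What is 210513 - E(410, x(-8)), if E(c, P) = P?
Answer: 210534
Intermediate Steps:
210513 - E(410, x(-8)) = 210513 - 1*(-21) = 210513 + 21 = 210534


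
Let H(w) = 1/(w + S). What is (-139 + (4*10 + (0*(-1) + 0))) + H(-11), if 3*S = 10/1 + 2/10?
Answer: -3767/38 ≈ -99.132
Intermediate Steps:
S = 17/5 (S = (10/1 + 2/10)/3 = (10*1 + 2*(⅒))/3 = (10 + ⅕)/3 = (⅓)*(51/5) = 17/5 ≈ 3.4000)
H(w) = 1/(17/5 + w) (H(w) = 1/(w + 17/5) = 1/(17/5 + w))
(-139 + (4*10 + (0*(-1) + 0))) + H(-11) = (-139 + (4*10 + (0*(-1) + 0))) + 5/(17 + 5*(-11)) = (-139 + (40 + (0 + 0))) + 5/(17 - 55) = (-139 + (40 + 0)) + 5/(-38) = (-139 + 40) + 5*(-1/38) = -99 - 5/38 = -3767/38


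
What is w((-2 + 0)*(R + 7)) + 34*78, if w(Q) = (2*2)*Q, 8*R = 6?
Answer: 2590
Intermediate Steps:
R = 3/4 (R = (1/8)*6 = 3/4 ≈ 0.75000)
w(Q) = 4*Q
w((-2 + 0)*(R + 7)) + 34*78 = 4*((-2 + 0)*(3/4 + 7)) + 34*78 = 4*(-2*31/4) + 2652 = 4*(-31/2) + 2652 = -62 + 2652 = 2590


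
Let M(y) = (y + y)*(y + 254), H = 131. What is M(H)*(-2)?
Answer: -201740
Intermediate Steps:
M(y) = 2*y*(254 + y) (M(y) = (2*y)*(254 + y) = 2*y*(254 + y))
M(H)*(-2) = (2*131*(254 + 131))*(-2) = (2*131*385)*(-2) = 100870*(-2) = -201740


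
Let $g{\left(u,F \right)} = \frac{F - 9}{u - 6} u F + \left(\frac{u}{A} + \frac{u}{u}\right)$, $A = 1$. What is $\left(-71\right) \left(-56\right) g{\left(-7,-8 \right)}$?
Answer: $\frac{3475024}{13} \approx 2.6731 \cdot 10^{5}$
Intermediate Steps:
$g{\left(u,F \right)} = 1 + u + \frac{F u \left(-9 + F\right)}{-6 + u}$ ($g{\left(u,F \right)} = \frac{F - 9}{u - 6} u F + \left(\frac{u}{1} + \frac{u}{u}\right) = \frac{-9 + F}{-6 + u} u F + \left(u 1 + 1\right) = \frac{-9 + F}{-6 + u} u F + \left(u + 1\right) = \frac{u \left(-9 + F\right)}{-6 + u} F + \left(1 + u\right) = \frac{F u \left(-9 + F\right)}{-6 + u} + \left(1 + u\right) = 1 + u + \frac{F u \left(-9 + F\right)}{-6 + u}$)
$\left(-71\right) \left(-56\right) g{\left(-7,-8 \right)} = \left(-71\right) \left(-56\right) \frac{-6 + \left(-7\right)^{2} - -35 - 7 \left(-8\right)^{2} - \left(-72\right) \left(-7\right)}{-6 - 7} = 3976 \frac{-6 + 49 + 35 - 448 - 504}{-13} = 3976 \left(- \frac{-6 + 49 + 35 - 448 - 504}{13}\right) = 3976 \left(\left(- \frac{1}{13}\right) \left(-874\right)\right) = 3976 \cdot \frac{874}{13} = \frac{3475024}{13}$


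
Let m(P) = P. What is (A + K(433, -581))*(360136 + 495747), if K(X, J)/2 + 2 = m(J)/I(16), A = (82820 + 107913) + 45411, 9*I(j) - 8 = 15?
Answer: 4639538042846/23 ≈ 2.0172e+11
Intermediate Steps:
I(j) = 23/9 (I(j) = 8/9 + (⅑)*15 = 8/9 + 5/3 = 23/9)
A = 236144 (A = 190733 + 45411 = 236144)
K(X, J) = -4 + 18*J/23 (K(X, J) = -4 + 2*(J/(23/9)) = -4 + 2*(J*(9/23)) = -4 + 2*(9*J/23) = -4 + 18*J/23)
(A + K(433, -581))*(360136 + 495747) = (236144 + (-4 + (18/23)*(-581)))*(360136 + 495747) = (236144 + (-4 - 10458/23))*855883 = (236144 - 10550/23)*855883 = (5420762/23)*855883 = 4639538042846/23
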